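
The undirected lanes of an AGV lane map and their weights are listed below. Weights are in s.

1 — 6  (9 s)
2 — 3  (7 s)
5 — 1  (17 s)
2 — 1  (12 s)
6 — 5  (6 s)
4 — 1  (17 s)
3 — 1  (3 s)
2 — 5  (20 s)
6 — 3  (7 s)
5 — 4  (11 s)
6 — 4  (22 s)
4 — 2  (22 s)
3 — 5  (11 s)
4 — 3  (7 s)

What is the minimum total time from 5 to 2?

18 s

Candidate routes:
5 → 3 → 2: 11+7 = 18
5 → 2: 20 = 20
The minimum is 18 s via 5 → 3 → 2.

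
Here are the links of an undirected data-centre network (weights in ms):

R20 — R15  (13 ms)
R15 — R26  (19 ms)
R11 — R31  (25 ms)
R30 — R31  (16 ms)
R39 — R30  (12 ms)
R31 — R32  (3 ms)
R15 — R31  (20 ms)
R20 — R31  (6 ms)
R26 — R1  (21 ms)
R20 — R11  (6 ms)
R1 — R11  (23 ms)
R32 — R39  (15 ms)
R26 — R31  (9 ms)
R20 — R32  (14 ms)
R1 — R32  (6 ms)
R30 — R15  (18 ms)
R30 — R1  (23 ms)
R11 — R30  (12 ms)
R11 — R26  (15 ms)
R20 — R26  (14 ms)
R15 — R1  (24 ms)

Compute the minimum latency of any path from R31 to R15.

19 ms

Compare a few routes:
R31–R20–R15: 6+13 = 19
R31–R15: 20 = 20
The minimum is 19 ms via R31–R20–R15.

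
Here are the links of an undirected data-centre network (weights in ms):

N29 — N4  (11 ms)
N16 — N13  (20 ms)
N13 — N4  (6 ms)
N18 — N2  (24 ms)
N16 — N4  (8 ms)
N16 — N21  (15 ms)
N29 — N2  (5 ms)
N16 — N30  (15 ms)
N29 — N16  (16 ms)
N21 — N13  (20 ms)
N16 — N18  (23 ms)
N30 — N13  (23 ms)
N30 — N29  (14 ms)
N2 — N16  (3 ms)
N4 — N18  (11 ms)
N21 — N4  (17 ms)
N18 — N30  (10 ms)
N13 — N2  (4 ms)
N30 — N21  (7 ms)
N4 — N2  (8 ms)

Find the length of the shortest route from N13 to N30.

Settle nodes by increasing distance from N13:
N13: 0
N2: 4  (via N13)
N4: 6  (via N13)
N16: 7  (via N2)
N29: 9  (via N2)
N18: 17  (via N4)
N21: 20  (via N13)
N30: 22  (via N16)
Shortest route: N13 → N2 → N16 → N30 = 22 ms.

22 ms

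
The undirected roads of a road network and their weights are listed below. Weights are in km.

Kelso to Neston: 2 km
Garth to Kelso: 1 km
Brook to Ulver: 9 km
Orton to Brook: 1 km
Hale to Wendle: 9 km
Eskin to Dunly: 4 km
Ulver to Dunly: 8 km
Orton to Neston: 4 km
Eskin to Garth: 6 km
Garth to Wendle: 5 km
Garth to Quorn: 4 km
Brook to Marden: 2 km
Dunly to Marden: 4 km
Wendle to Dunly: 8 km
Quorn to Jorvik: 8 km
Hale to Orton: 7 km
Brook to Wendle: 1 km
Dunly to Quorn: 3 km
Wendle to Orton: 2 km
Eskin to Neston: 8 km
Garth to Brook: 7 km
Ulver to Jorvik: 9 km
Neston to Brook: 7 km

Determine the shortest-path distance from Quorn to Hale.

Enumerating some paths:
Quorn–Garth–Kelso–Neston–Orton–Hale: 4+1+2+4+7 = 18
Quorn–Dunly–Marden–Brook–Orton–Hale: 3+4+2+1+7 = 17
Cheapest is Quorn–Dunly–Marden–Brook–Orton–Hale at 17 km.

17 km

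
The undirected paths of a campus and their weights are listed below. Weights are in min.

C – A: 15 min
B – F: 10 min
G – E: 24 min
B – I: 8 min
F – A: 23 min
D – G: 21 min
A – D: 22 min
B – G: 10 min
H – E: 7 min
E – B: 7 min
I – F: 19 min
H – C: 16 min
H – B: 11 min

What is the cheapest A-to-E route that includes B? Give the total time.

Best A to B: A → F → B costing 33
Shortest B→E: B → E = 7
Total via B: 33 + 7 = 40 min.

40 min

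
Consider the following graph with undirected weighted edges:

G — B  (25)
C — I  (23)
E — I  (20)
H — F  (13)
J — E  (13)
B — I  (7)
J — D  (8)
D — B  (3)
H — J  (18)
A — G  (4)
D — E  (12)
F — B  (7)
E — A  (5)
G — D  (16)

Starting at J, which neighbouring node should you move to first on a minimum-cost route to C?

Candidate routes:
J - E - D - B - I - C: 13+12+3+7+23 = 58
J - D - B - I - C: 8+3+7+23 = 41
J - E - I - C: 13+20+23 = 56
The minimum is 41 via J - D - B - I - C.
So from J the first move is to D.

D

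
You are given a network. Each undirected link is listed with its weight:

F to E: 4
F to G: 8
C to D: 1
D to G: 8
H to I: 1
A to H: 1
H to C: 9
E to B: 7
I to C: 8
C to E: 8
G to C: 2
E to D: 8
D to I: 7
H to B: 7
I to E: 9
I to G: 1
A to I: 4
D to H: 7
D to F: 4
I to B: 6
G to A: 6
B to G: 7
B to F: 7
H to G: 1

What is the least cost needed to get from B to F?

Enumerating some paths:
B–E–F: 7+4 = 11
B–F: 7 = 7
Cheapest is B–F at 7.

7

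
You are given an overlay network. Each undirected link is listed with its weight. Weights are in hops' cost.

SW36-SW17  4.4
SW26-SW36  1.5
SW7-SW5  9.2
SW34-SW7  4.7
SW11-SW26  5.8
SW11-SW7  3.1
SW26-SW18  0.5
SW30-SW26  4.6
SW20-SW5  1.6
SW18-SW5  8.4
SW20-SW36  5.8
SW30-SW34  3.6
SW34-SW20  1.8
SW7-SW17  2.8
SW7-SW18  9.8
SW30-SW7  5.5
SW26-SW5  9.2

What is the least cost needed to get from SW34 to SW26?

Running Dijkstra from SW34:
SW34: 0
SW20: 1.8  (via SW34)
SW5: 3.4  (via SW20)
SW30: 3.6  (via SW34)
SW7: 4.7  (via SW34)
SW17: 7.5  (via SW7)
SW36: 7.6  (via SW20)
SW11: 7.8  (via SW7)
SW26: 8.2  (via SW30)
Shortest route: SW34 → SW30 → SW26 = 8.2 hops' cost.

8.2 hops' cost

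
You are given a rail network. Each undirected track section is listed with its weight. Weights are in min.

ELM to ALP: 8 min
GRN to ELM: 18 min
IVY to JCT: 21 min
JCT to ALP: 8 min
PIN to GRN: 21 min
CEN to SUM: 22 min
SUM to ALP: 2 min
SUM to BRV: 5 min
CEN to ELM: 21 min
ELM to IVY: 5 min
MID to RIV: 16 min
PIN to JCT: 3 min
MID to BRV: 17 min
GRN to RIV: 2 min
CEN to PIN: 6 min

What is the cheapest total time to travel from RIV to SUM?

Settle nodes by increasing distance from RIV:
RIV: 0
GRN: 2  (via RIV)
MID: 16  (via RIV)
ELM: 20  (via GRN)
PIN: 23  (via GRN)
IVY: 25  (via ELM)
JCT: 26  (via PIN)
ALP: 28  (via ELM)
CEN: 29  (via PIN)
SUM: 30  (via ALP)
Shortest route: RIV → GRN → ELM → ALP → SUM = 30 min.

30 min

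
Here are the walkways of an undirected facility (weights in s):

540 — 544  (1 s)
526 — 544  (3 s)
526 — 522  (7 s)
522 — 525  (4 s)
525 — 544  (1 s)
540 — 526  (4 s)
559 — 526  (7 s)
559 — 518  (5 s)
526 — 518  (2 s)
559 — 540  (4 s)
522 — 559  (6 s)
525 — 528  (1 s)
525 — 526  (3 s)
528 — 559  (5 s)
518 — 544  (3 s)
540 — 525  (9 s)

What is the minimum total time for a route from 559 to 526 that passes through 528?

Shortest 559→528: 559 → 528 = 5
Best 528 to 526: 528 → 525 → 526 costing 4
Total via 528: 5 + 4 = 9 s.

9 s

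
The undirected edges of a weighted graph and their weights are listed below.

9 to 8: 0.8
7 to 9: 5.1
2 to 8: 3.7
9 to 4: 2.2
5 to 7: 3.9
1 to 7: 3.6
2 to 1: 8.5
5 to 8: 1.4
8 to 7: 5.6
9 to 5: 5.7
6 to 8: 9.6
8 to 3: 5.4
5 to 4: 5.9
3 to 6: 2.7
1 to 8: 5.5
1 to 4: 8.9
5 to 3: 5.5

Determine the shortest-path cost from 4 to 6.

11.1

Candidate routes:
4–9–8–5–3–6: 2.2+0.8+1.4+5.5+2.7 = 12.6
4–9–8–3–6: 2.2+0.8+5.4+2.7 = 11.1
The minimum is 11.1 via 4–9–8–3–6.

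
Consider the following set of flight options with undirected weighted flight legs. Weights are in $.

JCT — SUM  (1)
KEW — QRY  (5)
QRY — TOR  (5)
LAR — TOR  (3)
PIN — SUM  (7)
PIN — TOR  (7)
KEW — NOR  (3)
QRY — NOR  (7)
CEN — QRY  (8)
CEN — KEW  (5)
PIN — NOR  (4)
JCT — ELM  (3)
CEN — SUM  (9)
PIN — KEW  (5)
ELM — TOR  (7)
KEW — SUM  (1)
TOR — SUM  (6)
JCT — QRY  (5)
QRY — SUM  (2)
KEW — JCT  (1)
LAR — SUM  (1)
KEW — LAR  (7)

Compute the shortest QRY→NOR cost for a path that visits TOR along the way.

$13

Best QRY to TOR: QRY → TOR costing 5
Shortest TOR→NOR: TOR → LAR → SUM → KEW → NOR = 8
Total via TOR: 5 + 8 = $13.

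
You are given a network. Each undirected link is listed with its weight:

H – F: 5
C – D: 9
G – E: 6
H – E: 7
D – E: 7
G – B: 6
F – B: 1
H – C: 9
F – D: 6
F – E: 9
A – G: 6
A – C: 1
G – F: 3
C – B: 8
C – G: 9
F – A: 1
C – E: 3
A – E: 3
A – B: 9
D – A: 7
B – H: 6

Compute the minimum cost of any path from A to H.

6

Compare a few routes:
A - F - H: 1+5 = 6
A - C - H: 1+9 = 10
A - F - B - H: 1+1+6 = 8
The minimum is 6 via A - F - H.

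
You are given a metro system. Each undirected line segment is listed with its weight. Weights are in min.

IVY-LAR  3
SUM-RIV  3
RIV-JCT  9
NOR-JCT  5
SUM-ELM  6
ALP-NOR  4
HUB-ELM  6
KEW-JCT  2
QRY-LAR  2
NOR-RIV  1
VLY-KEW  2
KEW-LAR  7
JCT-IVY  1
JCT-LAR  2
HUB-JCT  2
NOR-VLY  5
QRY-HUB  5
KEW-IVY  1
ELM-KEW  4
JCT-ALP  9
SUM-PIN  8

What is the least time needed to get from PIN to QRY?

21 min

Enumerating some paths:
PIN → SUM → ELM → KEW → IVY → LAR → QRY: 8+6+4+1+3+2 = 24
PIN → SUM → ELM → KEW → IVY → JCT → LAR → QRY: 8+6+4+1+1+2+2 = 24
PIN → SUM → RIV → NOR → JCT → LAR → QRY: 8+3+1+5+2+2 = 21
PIN → SUM → RIV → NOR → JCT → IVY → LAR → QRY: 8+3+1+5+1+3+2 = 23
The minimum is 21 min via PIN → SUM → RIV → NOR → JCT → LAR → QRY.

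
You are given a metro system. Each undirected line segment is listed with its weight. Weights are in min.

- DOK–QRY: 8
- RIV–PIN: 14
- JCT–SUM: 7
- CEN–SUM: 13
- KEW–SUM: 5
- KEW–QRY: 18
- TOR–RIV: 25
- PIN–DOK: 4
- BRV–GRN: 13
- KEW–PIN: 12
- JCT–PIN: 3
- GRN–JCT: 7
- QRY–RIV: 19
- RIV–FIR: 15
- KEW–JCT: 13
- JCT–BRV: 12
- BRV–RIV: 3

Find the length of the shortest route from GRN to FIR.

31 min

Shortest distances from GRN:
GRN: 0
JCT: 7  (via GRN)
PIN: 10  (via JCT)
BRV: 13  (via GRN)
DOK: 14  (via PIN)
SUM: 14  (via JCT)
RIV: 16  (via BRV)
KEW: 19  (via SUM)
QRY: 22  (via DOK)
CEN: 27  (via SUM)
FIR: 31  (via RIV)
Shortest route: GRN–BRV–RIV–FIR = 31 min.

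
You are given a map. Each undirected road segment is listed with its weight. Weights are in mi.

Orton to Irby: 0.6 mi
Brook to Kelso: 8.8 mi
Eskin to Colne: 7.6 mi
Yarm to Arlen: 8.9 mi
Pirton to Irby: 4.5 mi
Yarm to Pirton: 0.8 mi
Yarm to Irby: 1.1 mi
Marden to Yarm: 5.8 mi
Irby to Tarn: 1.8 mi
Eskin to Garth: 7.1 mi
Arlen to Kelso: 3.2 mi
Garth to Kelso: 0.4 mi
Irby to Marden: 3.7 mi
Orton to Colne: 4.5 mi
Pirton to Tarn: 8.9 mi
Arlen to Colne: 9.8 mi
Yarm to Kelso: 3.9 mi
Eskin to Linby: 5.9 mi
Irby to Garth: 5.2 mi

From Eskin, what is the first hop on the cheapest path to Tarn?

Compare a few routes:
Eskin - Garth - Kelso - Yarm - Irby - Tarn: 7.1+0.4+3.9+1.1+1.8 = 14.3
Eskin - Garth - Irby - Tarn: 7.1+5.2+1.8 = 14.1
Eskin - Garth - Kelso - Yarm - Pirton - Irby - Tarn: 7.1+0.4+3.9+0.8+4.5+1.8 = 18.5
Eskin - Colne - Orton - Irby - Tarn: 7.6+4.5+0.6+1.8 = 14.5
Cheapest is Eskin - Garth - Irby - Tarn at 14.1 mi.
So from Eskin the first move is to Garth.

Garth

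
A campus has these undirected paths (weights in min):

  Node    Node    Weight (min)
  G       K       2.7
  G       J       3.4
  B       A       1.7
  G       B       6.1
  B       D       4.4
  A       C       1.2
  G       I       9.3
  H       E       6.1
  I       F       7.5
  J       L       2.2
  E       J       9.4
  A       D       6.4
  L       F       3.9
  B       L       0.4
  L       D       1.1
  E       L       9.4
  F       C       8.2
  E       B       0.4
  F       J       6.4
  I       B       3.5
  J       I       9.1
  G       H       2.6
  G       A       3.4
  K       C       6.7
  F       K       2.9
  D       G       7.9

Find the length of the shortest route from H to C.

Compare a few routes:
H–E–B–A–C: 6.1+0.4+1.7+1.2 = 9.4
H–G–A–C: 2.6+3.4+1.2 = 7.2
H–G–J–L–B–A–C: 2.6+3.4+2.2+0.4+1.7+1.2 = 11.5
The minimum is 7.2 min via H–G–A–C.

7.2 min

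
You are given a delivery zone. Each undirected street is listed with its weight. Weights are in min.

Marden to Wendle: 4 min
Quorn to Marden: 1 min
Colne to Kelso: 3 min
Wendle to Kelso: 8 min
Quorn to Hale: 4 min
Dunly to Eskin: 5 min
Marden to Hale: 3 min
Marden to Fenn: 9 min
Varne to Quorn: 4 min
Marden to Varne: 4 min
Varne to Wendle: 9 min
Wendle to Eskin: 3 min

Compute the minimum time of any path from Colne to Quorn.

Settle nodes by increasing distance from Colne:
Colne: 0
Kelso: 3  (via Colne)
Wendle: 11  (via Kelso)
Eskin: 14  (via Wendle)
Marden: 15  (via Wendle)
Quorn: 16  (via Marden)
Shortest route: Colne–Kelso–Wendle–Marden–Quorn = 16 min.

16 min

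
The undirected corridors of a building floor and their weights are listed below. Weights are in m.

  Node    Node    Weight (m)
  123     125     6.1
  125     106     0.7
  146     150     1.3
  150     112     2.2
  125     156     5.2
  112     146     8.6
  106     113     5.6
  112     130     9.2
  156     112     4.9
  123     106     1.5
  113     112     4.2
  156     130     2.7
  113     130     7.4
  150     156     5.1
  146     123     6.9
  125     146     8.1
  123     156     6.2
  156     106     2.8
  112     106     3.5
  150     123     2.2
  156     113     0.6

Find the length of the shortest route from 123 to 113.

Candidate routes:
123–156–113: 6.2+0.6 = 6.8
123–106–156–113: 1.5+2.8+0.6 = 4.9
The minimum is 4.9 m via 123–106–156–113.

4.9 m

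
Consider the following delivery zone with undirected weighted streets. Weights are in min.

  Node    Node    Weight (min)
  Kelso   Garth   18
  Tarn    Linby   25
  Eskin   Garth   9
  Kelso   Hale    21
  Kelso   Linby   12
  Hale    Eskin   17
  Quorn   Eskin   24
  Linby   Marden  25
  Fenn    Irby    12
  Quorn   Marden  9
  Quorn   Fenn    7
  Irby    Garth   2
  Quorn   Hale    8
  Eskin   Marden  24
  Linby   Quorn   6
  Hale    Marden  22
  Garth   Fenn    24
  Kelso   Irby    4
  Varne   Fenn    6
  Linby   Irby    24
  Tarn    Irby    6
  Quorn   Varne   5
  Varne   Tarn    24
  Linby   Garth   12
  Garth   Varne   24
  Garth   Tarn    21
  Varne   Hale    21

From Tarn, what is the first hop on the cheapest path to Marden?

Candidate routes:
Tarn - Irby - Kelso - Linby - Quorn - Marden: 6+4+12+6+9 = 37
Tarn - Irby - Fenn - Varne - Quorn - Marden: 6+12+6+5+9 = 38
Tarn - Irby - Fenn - Quorn - Marden: 6+12+7+9 = 34
Tarn - Irby - Garth - Linby - Quorn - Marden: 6+2+12+6+9 = 35
The minimum is 34 min via Tarn - Irby - Fenn - Quorn - Marden.
So from Tarn the first move is to Irby.

Irby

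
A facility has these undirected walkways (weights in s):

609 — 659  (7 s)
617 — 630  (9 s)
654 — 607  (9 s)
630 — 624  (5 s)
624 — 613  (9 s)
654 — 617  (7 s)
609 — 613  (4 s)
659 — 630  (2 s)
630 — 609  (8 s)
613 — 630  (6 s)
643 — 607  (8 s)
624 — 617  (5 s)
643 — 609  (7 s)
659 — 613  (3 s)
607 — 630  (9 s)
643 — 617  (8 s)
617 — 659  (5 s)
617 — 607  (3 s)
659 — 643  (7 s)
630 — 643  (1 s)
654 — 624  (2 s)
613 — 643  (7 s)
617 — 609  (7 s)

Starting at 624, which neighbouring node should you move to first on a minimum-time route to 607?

617

Compare a few routes:
624–654–607: 2+9 = 11
624–617–607: 5+3 = 8
Cheapest is 624–617–607 at 8 s.
So from 624 the first move is to 617.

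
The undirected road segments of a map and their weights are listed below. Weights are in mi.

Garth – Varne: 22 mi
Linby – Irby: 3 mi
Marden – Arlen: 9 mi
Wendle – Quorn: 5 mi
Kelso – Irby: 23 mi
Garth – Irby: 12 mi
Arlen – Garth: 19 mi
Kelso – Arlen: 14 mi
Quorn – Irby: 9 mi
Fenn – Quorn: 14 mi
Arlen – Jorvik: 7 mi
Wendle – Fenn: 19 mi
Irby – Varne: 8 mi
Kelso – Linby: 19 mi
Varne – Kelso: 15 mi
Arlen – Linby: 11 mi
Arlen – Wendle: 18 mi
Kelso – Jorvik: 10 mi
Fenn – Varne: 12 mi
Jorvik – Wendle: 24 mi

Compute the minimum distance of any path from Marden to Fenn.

Enumerating some paths:
Marden → Arlen → Wendle → Quorn → Fenn: 9+18+5+14 = 46
Marden → Arlen → Wendle → Fenn: 9+18+19 = 46
Marden → Arlen → Linby → Irby → Varne → Fenn: 9+11+3+8+12 = 43
The minimum is 43 mi via Marden → Arlen → Linby → Irby → Varne → Fenn.

43 mi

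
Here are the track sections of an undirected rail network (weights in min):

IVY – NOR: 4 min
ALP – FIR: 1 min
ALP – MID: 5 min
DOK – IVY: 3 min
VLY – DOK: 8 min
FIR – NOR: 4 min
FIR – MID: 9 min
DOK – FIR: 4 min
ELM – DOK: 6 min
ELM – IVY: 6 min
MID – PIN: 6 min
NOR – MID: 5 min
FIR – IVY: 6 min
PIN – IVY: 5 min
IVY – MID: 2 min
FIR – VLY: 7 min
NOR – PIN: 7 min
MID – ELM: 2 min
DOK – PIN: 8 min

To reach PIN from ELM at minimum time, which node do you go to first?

Candidate routes:
ELM–MID–PIN: 2+6 = 8
ELM–MID–IVY–PIN: 2+2+5 = 9
The minimum is 8 min via ELM–MID–PIN.
So from ELM the first move is to MID.

MID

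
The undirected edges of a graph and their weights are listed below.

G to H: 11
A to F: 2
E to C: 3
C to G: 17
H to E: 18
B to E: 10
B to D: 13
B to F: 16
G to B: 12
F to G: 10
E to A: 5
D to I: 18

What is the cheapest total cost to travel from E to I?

Enumerating some paths:
E–A–F–B–D–I: 5+2+16+13+18 = 54
E–B–D–I: 10+13+18 = 41
E–A–F–G–B–D–I: 5+2+10+12+13+18 = 60
The minimum is 41 via E–B–D–I.

41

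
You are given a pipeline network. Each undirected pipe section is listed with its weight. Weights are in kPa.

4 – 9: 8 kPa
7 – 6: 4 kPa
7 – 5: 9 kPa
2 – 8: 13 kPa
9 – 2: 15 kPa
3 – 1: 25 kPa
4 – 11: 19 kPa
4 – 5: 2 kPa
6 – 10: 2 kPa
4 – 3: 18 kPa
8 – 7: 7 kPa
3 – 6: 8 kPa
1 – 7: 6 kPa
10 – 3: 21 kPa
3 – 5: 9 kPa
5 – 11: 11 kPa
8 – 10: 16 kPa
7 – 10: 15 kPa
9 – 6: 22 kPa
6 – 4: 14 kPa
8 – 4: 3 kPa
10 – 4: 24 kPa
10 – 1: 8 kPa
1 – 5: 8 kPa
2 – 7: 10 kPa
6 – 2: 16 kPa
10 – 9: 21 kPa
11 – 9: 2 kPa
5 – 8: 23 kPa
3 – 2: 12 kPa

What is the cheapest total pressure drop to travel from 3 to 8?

14 kPa

Shortest distances from 3:
3: 0
6: 8  (via 3)
5: 9  (via 3)
10: 10  (via 6)
4: 11  (via 5)
2: 12  (via 3)
7: 12  (via 6)
8: 14  (via 4)
Shortest route: 3–5–4–8 = 14 kPa.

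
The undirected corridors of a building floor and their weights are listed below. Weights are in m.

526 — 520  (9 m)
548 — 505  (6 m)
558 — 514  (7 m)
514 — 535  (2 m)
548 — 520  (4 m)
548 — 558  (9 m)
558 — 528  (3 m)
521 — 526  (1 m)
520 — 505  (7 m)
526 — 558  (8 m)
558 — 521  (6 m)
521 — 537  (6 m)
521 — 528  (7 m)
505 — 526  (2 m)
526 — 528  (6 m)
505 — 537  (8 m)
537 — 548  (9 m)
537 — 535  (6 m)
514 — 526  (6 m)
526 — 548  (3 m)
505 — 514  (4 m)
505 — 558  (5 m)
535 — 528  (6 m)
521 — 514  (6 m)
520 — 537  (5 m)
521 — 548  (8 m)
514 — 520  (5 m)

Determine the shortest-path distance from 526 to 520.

7 m

Settle nodes by increasing distance from 526:
526: 0
521: 1  (via 526)
505: 2  (via 526)
548: 3  (via 526)
528: 6  (via 526)
514: 6  (via 526)
520: 7  (via 548)
Shortest route: 526 → 548 → 520 = 7 m.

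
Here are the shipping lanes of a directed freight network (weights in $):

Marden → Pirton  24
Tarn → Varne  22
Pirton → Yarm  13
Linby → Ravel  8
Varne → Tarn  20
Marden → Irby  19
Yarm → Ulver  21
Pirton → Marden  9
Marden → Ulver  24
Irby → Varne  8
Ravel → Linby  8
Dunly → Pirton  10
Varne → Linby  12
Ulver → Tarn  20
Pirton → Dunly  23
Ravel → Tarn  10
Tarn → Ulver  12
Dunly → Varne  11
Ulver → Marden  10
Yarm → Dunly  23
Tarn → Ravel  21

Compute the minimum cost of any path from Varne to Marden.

$42

Settle nodes by increasing distance from Varne:
Varne: 0
Linby: 12  (via Varne)
Ravel: 20  (via Linby)
Tarn: 20  (via Varne)
Ulver: 32  (via Tarn)
Marden: 42  (via Ulver)
Shortest route: Varne–Tarn–Ulver–Marden = $42.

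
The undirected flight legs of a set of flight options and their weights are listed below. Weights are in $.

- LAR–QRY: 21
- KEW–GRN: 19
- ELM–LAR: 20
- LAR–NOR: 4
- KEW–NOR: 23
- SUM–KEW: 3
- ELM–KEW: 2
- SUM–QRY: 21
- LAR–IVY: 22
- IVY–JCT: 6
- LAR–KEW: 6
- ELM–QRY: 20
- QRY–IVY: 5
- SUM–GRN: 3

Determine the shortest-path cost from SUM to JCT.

Enumerating some paths:
SUM → QRY → IVY → JCT: 21+5+6 = 32
SUM → KEW → ELM → QRY → IVY → JCT: 3+2+20+5+6 = 36
SUM → KEW → LAR → IVY → JCT: 3+6+22+6 = 37
Cheapest is SUM → QRY → IVY → JCT at $32.

$32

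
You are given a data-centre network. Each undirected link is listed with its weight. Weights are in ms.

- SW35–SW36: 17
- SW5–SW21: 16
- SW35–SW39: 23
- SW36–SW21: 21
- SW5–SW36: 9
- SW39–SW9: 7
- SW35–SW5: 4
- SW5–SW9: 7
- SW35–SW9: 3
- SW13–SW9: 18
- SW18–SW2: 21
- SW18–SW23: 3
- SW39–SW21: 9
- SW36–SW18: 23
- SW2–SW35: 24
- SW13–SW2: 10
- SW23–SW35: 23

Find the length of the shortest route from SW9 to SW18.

29 ms

Running Dijkstra from SW9:
SW9: 0
SW35: 3  (via SW9)
SW39: 7  (via SW9)
SW5: 7  (via SW9)
SW36: 16  (via SW5)
SW21: 16  (via SW39)
SW13: 18  (via SW9)
SW23: 26  (via SW35)
SW2: 27  (via SW35)
SW18: 29  (via SW23)
Shortest route: SW9–SW35–SW23–SW18 = 29 ms.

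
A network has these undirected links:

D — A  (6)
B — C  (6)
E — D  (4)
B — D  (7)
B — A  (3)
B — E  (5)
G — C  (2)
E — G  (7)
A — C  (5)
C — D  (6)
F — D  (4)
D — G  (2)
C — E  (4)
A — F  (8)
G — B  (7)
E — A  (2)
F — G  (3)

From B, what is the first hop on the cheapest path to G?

G

Candidate routes:
B → G: 7 = 7
B → C → G: 6+2 = 8
Cheapest is B → G at 7.
So from B the first move is to G.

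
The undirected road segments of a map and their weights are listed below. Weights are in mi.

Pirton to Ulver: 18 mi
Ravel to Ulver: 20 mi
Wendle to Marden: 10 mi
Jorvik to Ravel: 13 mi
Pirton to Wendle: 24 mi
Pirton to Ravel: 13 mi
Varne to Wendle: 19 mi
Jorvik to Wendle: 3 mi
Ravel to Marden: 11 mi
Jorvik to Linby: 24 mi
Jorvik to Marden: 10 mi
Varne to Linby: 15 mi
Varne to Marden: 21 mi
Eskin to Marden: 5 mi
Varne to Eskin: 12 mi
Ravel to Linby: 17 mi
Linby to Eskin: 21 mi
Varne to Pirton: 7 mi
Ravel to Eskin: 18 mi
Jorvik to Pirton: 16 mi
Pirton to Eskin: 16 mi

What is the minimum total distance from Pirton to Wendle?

Enumerating some paths:
Pirton - Jorvik - Wendle: 16+3 = 19
Pirton - Wendle: 24 = 24
Cheapest is Pirton - Jorvik - Wendle at 19 mi.

19 mi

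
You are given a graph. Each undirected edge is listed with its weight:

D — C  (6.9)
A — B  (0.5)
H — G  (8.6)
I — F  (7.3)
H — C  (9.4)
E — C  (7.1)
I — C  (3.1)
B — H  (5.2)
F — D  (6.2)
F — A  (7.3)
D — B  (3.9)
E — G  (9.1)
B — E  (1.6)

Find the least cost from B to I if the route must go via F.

Best B to F: B → A → F costing 7.8
Best F to I: F → I costing 7.3
Total via F: 7.8 + 7.3 = 15.1.

15.1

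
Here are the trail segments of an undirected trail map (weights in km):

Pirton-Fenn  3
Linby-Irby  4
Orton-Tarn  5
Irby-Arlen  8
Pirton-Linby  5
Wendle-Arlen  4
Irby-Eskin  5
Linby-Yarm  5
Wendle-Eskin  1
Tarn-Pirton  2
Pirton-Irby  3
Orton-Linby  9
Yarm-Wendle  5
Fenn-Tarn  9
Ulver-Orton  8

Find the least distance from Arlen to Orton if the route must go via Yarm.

Best Arlen to Yarm: Arlen → Wendle → Yarm costing 9
Shortest Yarm→Orton: Yarm → Linby → Orton = 14
Total via Yarm: 9 + 14 = 23 km.

23 km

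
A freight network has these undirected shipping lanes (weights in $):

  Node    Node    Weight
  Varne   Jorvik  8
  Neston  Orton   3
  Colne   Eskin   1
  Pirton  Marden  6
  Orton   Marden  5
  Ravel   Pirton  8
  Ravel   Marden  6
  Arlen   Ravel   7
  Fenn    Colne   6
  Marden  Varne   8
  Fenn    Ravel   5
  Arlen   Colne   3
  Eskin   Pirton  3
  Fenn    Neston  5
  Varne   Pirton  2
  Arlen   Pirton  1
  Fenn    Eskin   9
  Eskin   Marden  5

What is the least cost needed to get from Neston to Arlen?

$14

Candidate routes:
Neston → Fenn → Colne → Arlen: 5+6+3 = 14
Neston → Orton → Marden → Pirton → Arlen: 3+5+6+1 = 15
Neston → Fenn → Colne → Eskin → Pirton → Arlen: 5+6+1+3+1 = 16
The minimum is $14 via Neston → Fenn → Colne → Arlen.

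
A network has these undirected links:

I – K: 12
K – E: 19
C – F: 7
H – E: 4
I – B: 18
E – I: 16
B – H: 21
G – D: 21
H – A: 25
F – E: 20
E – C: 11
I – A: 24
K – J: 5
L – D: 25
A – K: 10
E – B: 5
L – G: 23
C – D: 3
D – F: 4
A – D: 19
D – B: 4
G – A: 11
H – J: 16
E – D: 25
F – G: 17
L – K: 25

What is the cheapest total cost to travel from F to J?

Enumerating some paths:
F → D → B → E → K → J: 4+4+5+19+5 = 37
F → C → E → H → J: 7+11+4+16 = 38
F → D → B → E → H → J: 4+4+5+4+16 = 33
Cheapest is F → D → B → E → H → J at 33.

33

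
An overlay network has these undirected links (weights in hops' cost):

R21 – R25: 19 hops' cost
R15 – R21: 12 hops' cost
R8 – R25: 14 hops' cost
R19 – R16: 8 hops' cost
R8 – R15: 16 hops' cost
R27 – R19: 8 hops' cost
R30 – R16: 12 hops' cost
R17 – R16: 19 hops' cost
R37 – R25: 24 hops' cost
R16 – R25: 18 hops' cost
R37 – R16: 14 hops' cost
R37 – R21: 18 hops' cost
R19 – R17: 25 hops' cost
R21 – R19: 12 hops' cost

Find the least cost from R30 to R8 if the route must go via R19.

Shortest R30→R19: R30–R16–R19 = 20
Shortest R19→R8: R19–R21–R15–R8 = 40
Total via R19: 20 + 40 = 60 hops' cost.

60 hops' cost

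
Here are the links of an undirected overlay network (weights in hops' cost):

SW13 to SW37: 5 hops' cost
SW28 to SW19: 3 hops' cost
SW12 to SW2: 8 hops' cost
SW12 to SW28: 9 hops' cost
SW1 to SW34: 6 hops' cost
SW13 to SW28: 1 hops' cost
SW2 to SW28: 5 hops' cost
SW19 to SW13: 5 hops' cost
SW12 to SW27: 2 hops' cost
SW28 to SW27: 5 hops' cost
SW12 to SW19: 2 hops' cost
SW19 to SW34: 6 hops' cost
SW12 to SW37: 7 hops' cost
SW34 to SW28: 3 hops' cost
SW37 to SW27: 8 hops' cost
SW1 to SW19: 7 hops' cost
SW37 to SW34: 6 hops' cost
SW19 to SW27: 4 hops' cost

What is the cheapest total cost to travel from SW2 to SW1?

14 hops' cost

Candidate routes:
SW2 → SW28 → SW13 → SW19 → SW1: 5+1+5+7 = 18
SW2 → SW28 → SW19 → SW1: 5+3+7 = 15
SW2 → SW28 → SW34 → SW1: 5+3+6 = 14
SW2 → SW12 → SW19 → SW1: 8+2+7 = 17
Cheapest is SW2 → SW28 → SW34 → SW1 at 14 hops' cost.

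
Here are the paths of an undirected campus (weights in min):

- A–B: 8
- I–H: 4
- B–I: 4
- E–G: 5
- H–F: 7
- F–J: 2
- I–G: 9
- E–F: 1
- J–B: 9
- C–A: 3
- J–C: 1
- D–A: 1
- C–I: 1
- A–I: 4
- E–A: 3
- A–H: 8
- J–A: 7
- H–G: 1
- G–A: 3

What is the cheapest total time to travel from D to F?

5 min

Settle nodes by increasing distance from D:
D: 0
A: 1  (via D)
C: 4  (via A)
E: 4  (via A)
G: 4  (via A)
F: 5  (via E)
Shortest route: D–A–E–F = 5 min.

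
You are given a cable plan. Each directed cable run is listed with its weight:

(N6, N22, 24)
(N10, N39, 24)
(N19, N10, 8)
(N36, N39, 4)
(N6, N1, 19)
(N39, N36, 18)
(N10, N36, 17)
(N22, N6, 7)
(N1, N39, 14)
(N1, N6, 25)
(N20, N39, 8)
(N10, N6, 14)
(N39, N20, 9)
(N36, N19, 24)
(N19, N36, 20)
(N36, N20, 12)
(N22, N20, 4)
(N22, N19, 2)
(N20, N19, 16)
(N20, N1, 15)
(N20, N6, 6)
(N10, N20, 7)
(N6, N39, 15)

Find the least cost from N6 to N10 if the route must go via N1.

Best N6 to N1: N6–N1 costing 19
Shortest N1→N10: N1–N39–N20–N19–N10 = 47
Total via N1: 19 + 47 = 66.

66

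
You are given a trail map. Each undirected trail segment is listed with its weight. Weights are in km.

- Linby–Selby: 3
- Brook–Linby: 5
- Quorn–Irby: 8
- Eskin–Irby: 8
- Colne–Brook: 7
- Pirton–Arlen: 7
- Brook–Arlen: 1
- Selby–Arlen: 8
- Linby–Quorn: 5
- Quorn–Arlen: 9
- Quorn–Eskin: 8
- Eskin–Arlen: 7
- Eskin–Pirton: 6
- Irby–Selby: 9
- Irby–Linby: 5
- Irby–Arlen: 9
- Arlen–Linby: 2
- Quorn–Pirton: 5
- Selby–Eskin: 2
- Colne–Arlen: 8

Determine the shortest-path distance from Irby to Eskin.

Settle nodes by increasing distance from Irby:
Irby: 0
Linby: 5  (via Irby)
Arlen: 7  (via Linby)
Eskin: 8  (via Irby)
Shortest route: Irby → Eskin = 8 km.

8 km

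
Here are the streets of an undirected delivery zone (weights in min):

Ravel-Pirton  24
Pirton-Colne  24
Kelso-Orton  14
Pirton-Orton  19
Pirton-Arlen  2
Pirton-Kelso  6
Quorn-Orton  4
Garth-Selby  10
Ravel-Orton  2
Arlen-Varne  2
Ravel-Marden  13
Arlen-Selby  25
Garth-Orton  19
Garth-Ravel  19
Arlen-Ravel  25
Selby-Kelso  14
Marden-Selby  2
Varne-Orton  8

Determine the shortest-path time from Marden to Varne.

23 min

Compare a few routes:
Marden–Ravel–Orton–Varne: 13+2+8 = 23
Marden–Selby–Arlen–Varne: 2+25+2 = 29
Marden–Selby–Kelso–Pirton–Arlen–Varne: 2+14+6+2+2 = 26
Marden–Selby–Kelso–Orton–Varne: 2+14+14+8 = 38
The minimum is 23 min via Marden–Ravel–Orton–Varne.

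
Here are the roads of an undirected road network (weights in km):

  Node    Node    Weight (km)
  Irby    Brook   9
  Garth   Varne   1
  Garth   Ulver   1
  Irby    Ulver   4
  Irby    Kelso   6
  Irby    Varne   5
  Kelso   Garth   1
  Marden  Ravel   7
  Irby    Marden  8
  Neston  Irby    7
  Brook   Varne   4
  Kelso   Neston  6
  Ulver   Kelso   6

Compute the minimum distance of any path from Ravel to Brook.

Running Dijkstra from Ravel:
Ravel: 0
Marden: 7  (via Ravel)
Irby: 15  (via Marden)
Ulver: 19  (via Irby)
Garth: 20  (via Ulver)
Varne: 20  (via Irby)
Kelso: 21  (via Irby)
Neston: 22  (via Irby)
Brook: 24  (via Irby)
Shortest route: Ravel → Marden → Irby → Brook = 24 km.

24 km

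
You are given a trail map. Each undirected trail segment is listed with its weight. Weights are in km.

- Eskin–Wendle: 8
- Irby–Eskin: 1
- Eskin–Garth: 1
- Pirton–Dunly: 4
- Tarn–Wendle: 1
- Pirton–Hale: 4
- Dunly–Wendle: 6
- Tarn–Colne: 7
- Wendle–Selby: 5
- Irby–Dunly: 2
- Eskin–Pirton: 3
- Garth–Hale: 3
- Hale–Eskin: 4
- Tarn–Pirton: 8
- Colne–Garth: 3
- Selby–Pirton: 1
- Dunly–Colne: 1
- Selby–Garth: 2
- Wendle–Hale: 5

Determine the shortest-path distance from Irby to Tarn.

9 km

Candidate routes:
Irby–Eskin–Wendle–Tarn: 1+8+1 = 10
Irby–Dunly–Wendle–Tarn: 2+6+1 = 9
Cheapest is Irby–Dunly–Wendle–Tarn at 9 km.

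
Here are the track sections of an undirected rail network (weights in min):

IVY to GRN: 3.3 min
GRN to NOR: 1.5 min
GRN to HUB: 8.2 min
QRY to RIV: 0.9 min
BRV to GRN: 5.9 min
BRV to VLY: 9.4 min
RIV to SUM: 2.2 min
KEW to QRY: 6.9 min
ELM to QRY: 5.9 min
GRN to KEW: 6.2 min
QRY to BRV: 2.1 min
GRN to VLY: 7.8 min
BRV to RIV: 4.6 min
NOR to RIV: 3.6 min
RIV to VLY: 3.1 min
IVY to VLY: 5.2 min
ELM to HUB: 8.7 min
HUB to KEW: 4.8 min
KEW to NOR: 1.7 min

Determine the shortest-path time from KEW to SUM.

Compare a few routes:
KEW - NOR - GRN - BRV - QRY - RIV - SUM: 1.7+1.5+5.9+2.1+0.9+2.2 = 14.3
KEW - GRN - NOR - RIV - SUM: 6.2+1.5+3.6+2.2 = 13.5
KEW - QRY - RIV - SUM: 6.9+0.9+2.2 = 10
KEW - NOR - RIV - SUM: 1.7+3.6+2.2 = 7.5
The minimum is 7.5 min via KEW - NOR - RIV - SUM.

7.5 min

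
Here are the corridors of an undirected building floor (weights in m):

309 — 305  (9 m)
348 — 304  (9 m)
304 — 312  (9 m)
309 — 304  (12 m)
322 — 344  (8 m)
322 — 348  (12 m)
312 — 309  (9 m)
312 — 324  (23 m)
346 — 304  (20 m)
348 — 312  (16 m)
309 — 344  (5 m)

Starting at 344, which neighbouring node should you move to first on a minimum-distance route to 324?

309

Candidate routes:
344 - 322 - 348 - 312 - 324: 8+12+16+23 = 59
344 - 309 - 304 - 312 - 324: 5+12+9+23 = 49
344 - 309 - 312 - 324: 5+9+23 = 37
344 - 322 - 348 - 304 - 312 - 324: 8+12+9+9+23 = 61
The minimum is 37 m via 344 - 309 - 312 - 324.
So from 344 the first move is to 309.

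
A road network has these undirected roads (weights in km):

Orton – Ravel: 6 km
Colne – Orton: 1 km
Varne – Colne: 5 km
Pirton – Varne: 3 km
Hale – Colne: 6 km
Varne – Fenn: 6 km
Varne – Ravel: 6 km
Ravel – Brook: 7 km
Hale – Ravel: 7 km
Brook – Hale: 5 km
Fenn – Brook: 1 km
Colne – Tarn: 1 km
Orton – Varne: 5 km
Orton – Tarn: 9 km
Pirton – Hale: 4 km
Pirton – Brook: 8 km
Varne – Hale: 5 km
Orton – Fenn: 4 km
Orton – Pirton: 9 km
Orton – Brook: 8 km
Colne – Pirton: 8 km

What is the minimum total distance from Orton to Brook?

5 km

Enumerating some paths:
Orton → Fenn → Brook: 4+1 = 5
Orton → Brook: 8 = 8
Cheapest is Orton → Fenn → Brook at 5 km.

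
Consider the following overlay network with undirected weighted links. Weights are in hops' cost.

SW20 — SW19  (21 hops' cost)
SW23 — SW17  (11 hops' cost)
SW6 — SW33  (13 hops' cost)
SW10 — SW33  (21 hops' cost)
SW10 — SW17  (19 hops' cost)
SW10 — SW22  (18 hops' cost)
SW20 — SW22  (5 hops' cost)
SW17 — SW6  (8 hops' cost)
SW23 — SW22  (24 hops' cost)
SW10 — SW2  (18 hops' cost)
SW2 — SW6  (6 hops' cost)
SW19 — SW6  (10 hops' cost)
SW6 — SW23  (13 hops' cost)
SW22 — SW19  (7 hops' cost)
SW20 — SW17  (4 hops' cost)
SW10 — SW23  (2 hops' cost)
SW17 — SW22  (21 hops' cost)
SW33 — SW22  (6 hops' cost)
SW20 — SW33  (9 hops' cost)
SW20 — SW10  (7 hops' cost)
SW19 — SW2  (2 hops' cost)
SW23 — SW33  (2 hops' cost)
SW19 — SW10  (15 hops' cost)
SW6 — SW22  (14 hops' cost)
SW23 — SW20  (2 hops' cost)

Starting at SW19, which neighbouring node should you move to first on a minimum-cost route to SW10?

Compare a few routes:
SW19 - SW22 - SW20 - SW23 - SW10: 7+5+2+2 = 16
SW19 - SW10: 15 = 15
SW19 - SW22 - SW33 - SW23 - SW10: 7+6+2+2 = 17
The minimum is 15 hops' cost via SW19 - SW10.
So from SW19 the first move is to SW10.

SW10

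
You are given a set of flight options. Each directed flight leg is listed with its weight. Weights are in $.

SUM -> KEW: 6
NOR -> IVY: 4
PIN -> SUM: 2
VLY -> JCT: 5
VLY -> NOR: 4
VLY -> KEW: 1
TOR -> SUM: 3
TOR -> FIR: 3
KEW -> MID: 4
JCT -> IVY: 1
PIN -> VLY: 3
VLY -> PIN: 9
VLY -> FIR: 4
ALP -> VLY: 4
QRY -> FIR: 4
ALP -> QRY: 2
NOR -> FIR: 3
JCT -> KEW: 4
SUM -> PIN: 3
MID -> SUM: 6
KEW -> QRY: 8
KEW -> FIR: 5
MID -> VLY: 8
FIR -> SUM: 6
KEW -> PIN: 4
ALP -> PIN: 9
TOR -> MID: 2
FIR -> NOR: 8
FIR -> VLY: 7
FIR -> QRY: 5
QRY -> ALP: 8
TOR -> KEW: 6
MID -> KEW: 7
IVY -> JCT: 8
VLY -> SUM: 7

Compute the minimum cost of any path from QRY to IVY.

Enumerating some paths:
QRY–FIR–VLY–JCT–IVY: 4+7+5+1 = 17
QRY–FIR–NOR–IVY: 4+8+4 = 16
Cheapest is QRY–FIR–NOR–IVY at $16.

$16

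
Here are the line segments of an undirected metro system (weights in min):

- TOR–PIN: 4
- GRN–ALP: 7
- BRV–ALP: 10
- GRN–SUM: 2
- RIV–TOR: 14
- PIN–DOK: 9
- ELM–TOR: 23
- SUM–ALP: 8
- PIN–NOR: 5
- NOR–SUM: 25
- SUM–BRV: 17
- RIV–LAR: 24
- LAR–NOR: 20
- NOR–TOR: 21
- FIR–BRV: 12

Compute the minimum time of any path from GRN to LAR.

47 min

Enumerating some paths:
GRN - ALP - BRV - SUM - NOR - LAR: 7+10+17+25+20 = 79
GRN - ALP - SUM - NOR - LAR: 7+8+25+20 = 60
GRN - SUM - NOR - LAR: 2+25+20 = 47
GRN - SUM - NOR - PIN - TOR - RIV - LAR: 2+25+5+4+14+24 = 74
Cheapest is GRN - SUM - NOR - LAR at 47 min.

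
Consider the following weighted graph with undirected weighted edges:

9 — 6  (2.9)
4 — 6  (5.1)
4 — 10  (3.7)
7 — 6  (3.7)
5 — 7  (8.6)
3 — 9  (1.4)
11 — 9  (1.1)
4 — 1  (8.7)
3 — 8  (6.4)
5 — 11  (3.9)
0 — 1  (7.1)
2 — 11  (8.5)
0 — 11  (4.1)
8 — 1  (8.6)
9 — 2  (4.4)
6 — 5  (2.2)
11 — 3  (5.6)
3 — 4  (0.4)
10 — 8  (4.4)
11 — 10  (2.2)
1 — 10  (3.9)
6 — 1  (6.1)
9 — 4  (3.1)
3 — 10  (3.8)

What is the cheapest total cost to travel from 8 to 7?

Compare a few routes:
8–3–9–6–7: 6.4+1.4+2.9+3.7 = 14.4
8–10–11–9–6–7: 4.4+2.2+1.1+2.9+3.7 = 14.3
The minimum is 14.3 via 8–10–11–9–6–7.

14.3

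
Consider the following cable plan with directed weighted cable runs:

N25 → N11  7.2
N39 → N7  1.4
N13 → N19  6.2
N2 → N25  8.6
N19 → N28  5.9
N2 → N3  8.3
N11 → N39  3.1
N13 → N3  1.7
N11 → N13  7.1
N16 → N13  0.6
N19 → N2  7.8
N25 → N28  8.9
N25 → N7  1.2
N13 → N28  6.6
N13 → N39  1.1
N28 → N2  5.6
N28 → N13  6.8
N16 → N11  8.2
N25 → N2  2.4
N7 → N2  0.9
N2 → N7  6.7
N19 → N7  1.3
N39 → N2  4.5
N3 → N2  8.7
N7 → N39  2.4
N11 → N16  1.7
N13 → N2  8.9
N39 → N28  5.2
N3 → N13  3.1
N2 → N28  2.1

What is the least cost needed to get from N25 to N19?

Settle nodes by increasing distance from N25:
N25: 0
N7: 1.2  (via N25)
N2: 2.1  (via N7)
N39: 3.6  (via N7)
N28: 4.2  (via N2)
N11: 7.2  (via N25)
N16: 8.9  (via N11)
N13: 9.5  (via N16)
N3: 10.4  (via N2)
N19: 15.7  (via N13)
Shortest route: N25–N11–N16–N13–N19 = 15.7.

15.7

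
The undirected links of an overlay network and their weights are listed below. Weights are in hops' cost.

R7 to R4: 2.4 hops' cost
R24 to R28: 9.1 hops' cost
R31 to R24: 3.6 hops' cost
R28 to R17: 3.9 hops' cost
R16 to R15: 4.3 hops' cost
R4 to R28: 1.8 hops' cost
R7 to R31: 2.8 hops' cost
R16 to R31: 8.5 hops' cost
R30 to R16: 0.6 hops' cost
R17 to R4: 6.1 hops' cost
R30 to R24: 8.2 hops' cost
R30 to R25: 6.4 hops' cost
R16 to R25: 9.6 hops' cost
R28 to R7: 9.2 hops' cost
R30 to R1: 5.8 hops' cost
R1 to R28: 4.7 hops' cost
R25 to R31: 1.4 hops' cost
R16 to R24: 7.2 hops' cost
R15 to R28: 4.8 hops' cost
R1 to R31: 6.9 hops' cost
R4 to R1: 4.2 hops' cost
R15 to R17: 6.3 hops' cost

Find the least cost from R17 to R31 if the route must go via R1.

Best R17 to R1: R17–R28–R1 costing 8.6
Best R1 to R31: R1–R31 costing 6.9
Total via R1: 8.6 + 6.9 = 15.5 hops' cost.

15.5 hops' cost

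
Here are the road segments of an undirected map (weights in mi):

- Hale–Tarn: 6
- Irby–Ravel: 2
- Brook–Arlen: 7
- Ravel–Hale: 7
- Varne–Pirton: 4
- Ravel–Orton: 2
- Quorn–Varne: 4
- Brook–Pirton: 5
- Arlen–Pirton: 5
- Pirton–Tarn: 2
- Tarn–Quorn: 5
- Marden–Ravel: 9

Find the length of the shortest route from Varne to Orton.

Candidate routes:
Varne–Quorn–Tarn–Hale–Ravel–Orton: 4+5+6+7+2 = 24
Varne–Pirton–Tarn–Hale–Ravel–Orton: 4+2+6+7+2 = 21
The minimum is 21 mi via Varne–Pirton–Tarn–Hale–Ravel–Orton.

21 mi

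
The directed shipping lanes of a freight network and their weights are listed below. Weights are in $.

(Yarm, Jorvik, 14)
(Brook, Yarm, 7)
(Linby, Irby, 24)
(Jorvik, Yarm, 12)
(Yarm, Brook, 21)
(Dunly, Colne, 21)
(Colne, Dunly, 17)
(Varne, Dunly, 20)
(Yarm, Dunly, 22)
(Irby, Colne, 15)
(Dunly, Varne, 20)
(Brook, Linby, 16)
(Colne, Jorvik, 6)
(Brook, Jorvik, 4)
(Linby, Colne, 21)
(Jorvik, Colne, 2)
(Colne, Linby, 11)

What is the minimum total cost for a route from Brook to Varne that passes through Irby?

$92

Best Brook to Irby: Brook–Linby–Irby costing 40
Best Irby to Varne: Irby–Colne–Dunly–Varne costing 52
Total via Irby: 40 + 52 = $92.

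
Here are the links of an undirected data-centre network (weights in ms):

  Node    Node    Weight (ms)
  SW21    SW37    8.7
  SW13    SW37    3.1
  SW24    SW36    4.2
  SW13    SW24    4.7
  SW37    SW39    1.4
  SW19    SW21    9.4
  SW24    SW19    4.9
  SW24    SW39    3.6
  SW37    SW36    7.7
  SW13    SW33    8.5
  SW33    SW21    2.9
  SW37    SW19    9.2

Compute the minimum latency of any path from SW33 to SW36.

17.4 ms

Enumerating some paths:
SW33–SW13–SW24–SW36: 8.5+4.7+4.2 = 17.4
SW33–SW13–SW37–SW36: 8.5+3.1+7.7 = 19.3
The minimum is 17.4 ms via SW33–SW13–SW24–SW36.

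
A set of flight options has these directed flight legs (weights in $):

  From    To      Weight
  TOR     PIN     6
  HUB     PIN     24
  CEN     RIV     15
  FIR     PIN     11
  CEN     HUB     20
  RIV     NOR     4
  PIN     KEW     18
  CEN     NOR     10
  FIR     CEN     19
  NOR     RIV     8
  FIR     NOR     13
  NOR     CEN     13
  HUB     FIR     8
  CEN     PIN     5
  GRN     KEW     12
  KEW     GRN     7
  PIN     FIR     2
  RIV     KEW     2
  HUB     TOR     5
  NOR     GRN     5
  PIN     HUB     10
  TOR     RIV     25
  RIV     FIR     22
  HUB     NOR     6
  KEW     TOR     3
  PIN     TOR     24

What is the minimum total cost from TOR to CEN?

$27

Shortest distances from TOR:
TOR: 0
PIN: 6  (via TOR)
FIR: 8  (via PIN)
HUB: 16  (via PIN)
NOR: 21  (via FIR)
KEW: 24  (via PIN)
RIV: 25  (via TOR)
GRN: 26  (via NOR)
CEN: 27  (via FIR)
Shortest route: TOR–PIN–FIR–CEN = $27.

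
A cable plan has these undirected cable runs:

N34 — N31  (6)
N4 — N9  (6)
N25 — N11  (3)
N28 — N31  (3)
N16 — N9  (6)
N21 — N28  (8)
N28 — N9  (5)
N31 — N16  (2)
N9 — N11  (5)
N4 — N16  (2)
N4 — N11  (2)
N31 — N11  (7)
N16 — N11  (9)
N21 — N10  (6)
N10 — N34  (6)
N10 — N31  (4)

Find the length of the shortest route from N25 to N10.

13

Compare a few routes:
N25 - N11 - N16 - N31 - N10: 3+9+2+4 = 18
N25 - N11 - N31 - N10: 3+7+4 = 14
N25 - N11 - N4 - N16 - N31 - N10: 3+2+2+2+4 = 13
Cheapest is N25 - N11 - N4 - N16 - N31 - N10 at 13.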